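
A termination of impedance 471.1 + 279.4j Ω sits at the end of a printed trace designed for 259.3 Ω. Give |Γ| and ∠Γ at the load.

Γ = (Z_L − Z_0)/(Z_L + Z_0) = (211.8 + j279.4)/(730.4 + j279.4)
|Γ| = 351/782 = 0.448

Γ ≈ 0.448 ∠ 31.9°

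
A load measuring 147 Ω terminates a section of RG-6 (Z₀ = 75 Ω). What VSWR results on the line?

VSWR ≈ 1.96

Γ = (147 − 75)/(147 + 75) = 0.324
VSWR = (1 + 0.324)/(1 − 0.324)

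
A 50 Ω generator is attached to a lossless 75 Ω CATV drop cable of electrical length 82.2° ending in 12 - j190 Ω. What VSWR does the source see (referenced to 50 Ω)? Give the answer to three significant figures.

VSWR ≈ 33.2

tan(βl) = 7.3
Z_in = Z_0·(Z_L + jZ_0·tanβl)/(Z_0 + jZ_L·tanβl) = 1.71 + j18.2 Ω
Γ_s = (Z_in − Z_s)/(Z_in + Z_s) = (-48.3 + j18.2)/(51.7 + j18.2), |Γ_s| = 0.941
VSWR = (1 + |Γ_s|)/(1 − |Γ_s|)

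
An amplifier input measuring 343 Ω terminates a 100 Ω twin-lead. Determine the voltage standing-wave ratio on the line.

Γ = (343 − 100)/(343 + 100) = 0.549
VSWR = (1 + 0.549)/(1 − 0.549)

VSWR ≈ 3.43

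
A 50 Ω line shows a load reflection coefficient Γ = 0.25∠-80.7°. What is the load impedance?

Z_L = Z_0·(1 + Γ)/(1 − Γ) = 50·(1.04 − j0.247)/(0.96 + j0.247)

Z_L ≈ 47.7 − j25.1 Ω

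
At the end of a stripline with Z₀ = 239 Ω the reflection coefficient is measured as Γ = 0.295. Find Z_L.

Z_L ≈ 439 Ω

Z_L = Z_0·(1 + Γ)/(1 − Γ) = 239·(1.29)/(0.705)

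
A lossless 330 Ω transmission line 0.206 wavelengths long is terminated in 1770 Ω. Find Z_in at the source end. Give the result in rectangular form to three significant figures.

Z_in ≈ 66.3 − j90.1 Ω

βl = 2π × 0.206 = 74.2°
tan(βl) = tan(74.2°) = 3.52
Z_in = Z_0·(Z_L + jZ_0·tanβl)/(Z_0 + jZ_L·tanβl)
     = 330·(1770 + j1160)/(330 + j6240)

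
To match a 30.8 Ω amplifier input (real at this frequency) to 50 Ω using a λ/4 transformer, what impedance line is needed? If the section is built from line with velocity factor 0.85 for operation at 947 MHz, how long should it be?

Z_qwt ≈ 39.2 Ω; length ≈ 6.73 cm

Z_qwt = √(Z_0·R_L) = √(50 × 30.8) = √1540
λ = 0.85·c/f = 0.269 m, so l = λ/4 = 0.0673 m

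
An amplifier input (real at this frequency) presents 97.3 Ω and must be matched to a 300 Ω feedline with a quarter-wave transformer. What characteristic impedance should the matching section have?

Z_qwt = √(Z_0·R_L) = √(300 × 97.3) = √29190

Z_qwt ≈ 171 Ω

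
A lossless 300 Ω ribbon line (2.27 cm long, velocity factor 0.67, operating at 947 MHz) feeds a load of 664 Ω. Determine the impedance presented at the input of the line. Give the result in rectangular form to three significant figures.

Z_in ≈ 264 − j227 Ω

λ = v/f = 0.67·c / 947 MHz = 0.212 m
βl = 2π·l/λ = 2π × 0.107 = 38.5°
tan(βl) = tan(38.5°) = 0.795
Z_in = Z_0·(Z_L + jZ_0·tanβl)/(Z_0 + jZ_L·tanβl)
     = 300·(664 + j239)/(300 + j528)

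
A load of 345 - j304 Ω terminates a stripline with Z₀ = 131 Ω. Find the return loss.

Γ = (214 − j304)/(476 − j304), |Γ| = 0.658
RL = −20·log₁₀|Γ| = −20·log₁₀(0.658)

RL ≈ 3.63 dB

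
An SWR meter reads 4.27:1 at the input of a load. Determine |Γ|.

|Γ| ≈ 0.62

|Γ| = (S − 1)/(S + 1) = (4.27 − 1)/(4.27 + 1) = 3.27/5.27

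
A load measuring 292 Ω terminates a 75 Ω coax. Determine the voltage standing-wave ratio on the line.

VSWR ≈ 3.89

Γ = (292 − 75)/(292 + 75) = 0.591
VSWR = (1 + 0.591)/(1 − 0.591)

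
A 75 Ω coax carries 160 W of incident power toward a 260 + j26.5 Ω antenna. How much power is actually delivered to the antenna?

|Γ| = |(185 + j26.5)/(335 + j26.5)| = 0.556
|Γ|² = 0.309
P_refl = |Γ|²·P_inc = 49.5 W, P_del = (1 − |Γ|²)·P_inc = 111 W

P_delivered ≈ 111 W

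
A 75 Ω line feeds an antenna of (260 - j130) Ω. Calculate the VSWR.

Γ = (Z_L − Z_0)/(Z_L + Z_0) = (185 − j130)/(335 − j130)
|Γ| = 226/359 = 0.629
VSWR = (1 + |Γ|)/(1 − |Γ|) = 1.63/0.371

VSWR ≈ 4.39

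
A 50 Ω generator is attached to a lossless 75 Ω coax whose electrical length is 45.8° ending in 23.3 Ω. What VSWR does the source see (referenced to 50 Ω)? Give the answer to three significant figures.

VSWR ≈ 3.58

tan(βl) = 1.03
Z_in = Z_0·(Z_L + jZ_0·tanβl)/(Z_0 + jZ_L·tanβl) = 43.5 + j63.2 Ω
Γ_s = (Z_in − Z_s)/(Z_in + Z_s) = (-6.5 + j63.2)/(93.5 + j63.2), |Γ_s| = 0.563
VSWR = (1 + |Γ_s|)/(1 − |Γ_s|)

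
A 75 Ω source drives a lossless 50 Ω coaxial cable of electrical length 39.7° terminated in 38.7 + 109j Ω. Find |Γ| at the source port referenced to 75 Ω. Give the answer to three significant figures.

|Γ| ≈ 0.714

tan(βl) = 0.83
Z_in = Z_0·(Z_L + jZ_0·tanβl)/(Z_0 + jZ_L·tanβl) = 61.2 − j137 Ω
Γ_s = (Z_in − Z_s)/(Z_in + Z_s) = (-13.8 − j137)/(136 − j137), |Γ_s| = 0.714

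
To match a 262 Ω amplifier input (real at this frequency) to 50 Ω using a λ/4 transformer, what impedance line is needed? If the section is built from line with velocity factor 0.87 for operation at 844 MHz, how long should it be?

Z_qwt = √(Z_0·R_L) = √(50 × 262) = √13100
λ = 0.87·c/f = 0.309 m, so l = λ/4 = 0.0773 m

Z_qwt ≈ 114 Ω; length ≈ 7.73 cm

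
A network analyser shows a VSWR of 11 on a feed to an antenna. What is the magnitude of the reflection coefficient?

|Γ| ≈ 0.833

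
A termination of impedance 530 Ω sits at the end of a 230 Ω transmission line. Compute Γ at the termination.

Γ = 0.395

Γ = (Z_L − Z_0)/(Z_L + Z_0) = (530 − 230)/(530 + 230) = 300/760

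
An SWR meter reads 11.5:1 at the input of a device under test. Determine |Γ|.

|Γ| ≈ 0.84

|Γ| = (S − 1)/(S + 1) = (11.5 − 1)/(11.5 + 1) = 10.5/12.5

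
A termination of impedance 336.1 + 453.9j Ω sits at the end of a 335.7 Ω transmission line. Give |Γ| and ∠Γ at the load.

Γ ≈ 0.56 ∠ 55.9°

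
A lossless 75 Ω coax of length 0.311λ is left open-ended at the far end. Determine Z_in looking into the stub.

βl = 2π × 0.311 = 112°
tan(βl) = -2.48
For an open-ended stub, Z_in = −jZ_0·cot(βl) = −jZ_0/tan(βl)

Z_in ≈ +j30.2 Ω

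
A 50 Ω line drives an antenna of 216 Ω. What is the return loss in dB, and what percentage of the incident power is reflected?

Γ = (216 − 50)/(216 + 50) = 0.624
RL = −20·log₁₀(0.624) = 4.1 dB
P_refl/P_inc = |Γ|² = 0.389

RL ≈ 4.1 dB; 38.9% of incident power reflected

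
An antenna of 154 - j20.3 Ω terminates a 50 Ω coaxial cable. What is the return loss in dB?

RL ≈ 5.73 dB

Γ = (104 − j20.3)/(204 − j20.3), |Γ| = 0.517
RL = −20·log₁₀|Γ| = −20·log₁₀(0.517)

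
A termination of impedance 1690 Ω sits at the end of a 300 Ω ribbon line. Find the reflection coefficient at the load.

Γ = 0.698

Γ = (Z_L − Z_0)/(Z_L + Z_0) = (1690 − 300)/(1690 + 300) = 1390/1990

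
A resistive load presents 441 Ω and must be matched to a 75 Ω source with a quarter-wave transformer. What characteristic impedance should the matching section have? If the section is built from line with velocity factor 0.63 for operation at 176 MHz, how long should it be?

Z_qwt = √(Z_0·R_L) = √(75 × 441) = √33080
λ = 0.63·c/f = 1.07 m, so l = λ/4 = 0.268 m

Z_qwt ≈ 182 Ω; length ≈ 26.8 cm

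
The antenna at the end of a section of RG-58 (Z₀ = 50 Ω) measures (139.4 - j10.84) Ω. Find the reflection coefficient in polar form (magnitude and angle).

Γ = (Z_L − Z_0)/(Z_L + Z_0) = (89.4 − j10.84)/(189.4 − j10.84)
|Γ| = 90.1/190 = 0.475

Γ ≈ 0.475 ∠ -3.64°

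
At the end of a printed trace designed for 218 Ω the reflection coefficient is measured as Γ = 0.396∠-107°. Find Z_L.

Z_L = Z_0·(1 + Γ)/(1 − Γ) = 218·(0.884 − j0.379)/(1.12 + j0.379)

Z_L ≈ 132 − j119 Ω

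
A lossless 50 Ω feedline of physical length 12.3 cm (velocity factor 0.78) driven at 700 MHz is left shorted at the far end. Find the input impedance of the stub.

Z_in ≈ −j54.6 Ω

λ = v/f = 0.78·c / 700 MHz = 0.334 m
βl = 2π·l/λ = 2π × 0.368 = 132°
tan(βl) = -1.09
For a shorted stub, Z_in = jZ_0·tan(βl)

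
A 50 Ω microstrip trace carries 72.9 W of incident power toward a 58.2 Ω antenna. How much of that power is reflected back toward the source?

P_reflected ≈ 0.419 W

Γ = (58.2 − 50)/(58.2 + 50) = 0.0758
|Γ|² = 0.00574
P_refl = |Γ|²·P_inc = 0.419 W, P_del = (1 − |Γ|²)·P_inc = 72.5 W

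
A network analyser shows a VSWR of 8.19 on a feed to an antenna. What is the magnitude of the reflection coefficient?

|Γ| = (S − 1)/(S + 1) = (8.19 − 1)/(8.19 + 1) = 7.19/9.19

|Γ| ≈ 0.782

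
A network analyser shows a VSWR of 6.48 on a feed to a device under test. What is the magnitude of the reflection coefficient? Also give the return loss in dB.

|Γ| ≈ 0.733; return loss ≈ 2.7 dB

|Γ| = (S − 1)/(S + 1) = (6.48 − 1)/(6.48 + 1) = 5.48/7.48
RL = −20·log₁₀|Γ| = −20·log₁₀(0.733)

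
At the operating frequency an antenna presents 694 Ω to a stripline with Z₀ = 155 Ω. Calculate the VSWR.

VSWR ≈ 4.48

Γ = (694 − 155)/(694 + 155) = 0.635
VSWR = (1 + 0.635)/(1 − 0.635)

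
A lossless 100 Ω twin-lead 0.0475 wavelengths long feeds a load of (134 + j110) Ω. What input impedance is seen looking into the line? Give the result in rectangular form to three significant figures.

βl = 2π × 0.0475 = 17.1°
tan(βl) = tan(17.1°) = 0.308
Z_in = Z_0·(Z_L + jZ_0·tanβl)/(Z_0 + jZ_L·tanβl)
     = 100·(134 + j141)/(66.2 + j41.2)

Z_in ≈ 241 + j62.4 Ω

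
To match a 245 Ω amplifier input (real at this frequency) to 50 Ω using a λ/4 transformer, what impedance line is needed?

Z_qwt ≈ 111 Ω

Z_qwt = √(Z_0·R_L) = √(50 × 245) = √12250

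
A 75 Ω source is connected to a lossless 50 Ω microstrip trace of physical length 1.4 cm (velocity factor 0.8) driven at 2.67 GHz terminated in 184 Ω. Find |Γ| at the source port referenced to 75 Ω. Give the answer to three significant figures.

|Γ| ≈ 0.643

λ = v/f = 0.8·c / 2.67 GHz = 0.0899 m
βl = 2π·l/λ = 2π × 0.156 = 56.1°
tan(βl) = 1.49
Z_in = Z_0·(Z_L + jZ_0·tanβl)/(Z_0 + jZ_L·tanβl) = 19.1 − j30.1 Ω
Γ_s = (Z_in − Z_s)/(Z_in + Z_s) = (-55.9 − j30.1)/(94.1 − j30.1), |Γ_s| = 0.643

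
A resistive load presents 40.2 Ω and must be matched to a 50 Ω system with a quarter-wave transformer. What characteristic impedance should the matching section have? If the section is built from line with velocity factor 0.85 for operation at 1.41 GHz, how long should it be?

Z_qwt = √(Z_0·R_L) = √(50 × 40.2) = √2010
λ = 0.85·c/f = 0.181 m, so l = λ/4 = 0.0452 m

Z_qwt ≈ 44.8 Ω; length ≈ 4.52 cm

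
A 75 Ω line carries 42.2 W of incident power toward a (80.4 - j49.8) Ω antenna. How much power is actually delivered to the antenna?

P_delivered ≈ 38.2 W

|Γ| = |(5.4 − j49.8)/(155.4 − j49.8)| = 0.307
|Γ|² = 0.0942
P_refl = |Γ|²·P_inc = 3.98 W, P_del = (1 − |Γ|²)·P_inc = 38.2 W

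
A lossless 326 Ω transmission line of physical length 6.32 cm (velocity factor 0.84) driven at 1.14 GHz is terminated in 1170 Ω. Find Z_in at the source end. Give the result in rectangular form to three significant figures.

λ = v/f = 0.84·c / 1.14 GHz = 0.221 m
βl = 2π·l/λ = 2π × 0.286 = 103°
tan(βl) = tan(103°) = -4.36
Z_in = Z_0·(Z_L + jZ_0·tanβl)/(Z_0 + jZ_L·tanβl)
     = 326·(1170 − j1420)/(326 − j5100)

Z_in ≈ 95.2 + j68.7 Ω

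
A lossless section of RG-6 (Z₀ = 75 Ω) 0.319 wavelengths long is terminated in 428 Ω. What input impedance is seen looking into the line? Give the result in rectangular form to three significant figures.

Z_in ≈ 15.9 + j33.4 Ω

βl = 2π × 0.319 = 115°
tan(βl) = tan(115°) = -2.16
Z_in = Z_0·(Z_L + jZ_0·tanβl)/(Z_0 + jZ_L·tanβl)
     = 75·(428 − j162)/(75 − j925)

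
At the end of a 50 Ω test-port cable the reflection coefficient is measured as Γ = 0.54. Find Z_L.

Z_L = Z_0·(1 + Γ)/(1 − Γ) = 50·(1.54)/(0.46)

Z_L ≈ 167 Ω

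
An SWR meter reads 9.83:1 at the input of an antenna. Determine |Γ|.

|Γ| ≈ 0.815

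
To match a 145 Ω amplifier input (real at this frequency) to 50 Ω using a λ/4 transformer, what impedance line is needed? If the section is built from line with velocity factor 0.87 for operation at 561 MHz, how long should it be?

Z_qwt ≈ 85.1 Ω; length ≈ 11.6 cm

Z_qwt = √(Z_0·R_L) = √(50 × 145) = √7250
λ = 0.87·c/f = 0.465 m, so l = λ/4 = 0.116 m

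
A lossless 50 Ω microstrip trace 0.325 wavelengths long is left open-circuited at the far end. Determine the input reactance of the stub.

X_in ≈ 25.5 Ω (inductive)

βl = 2π × 0.325 = 117°
tan(βl) = -1.96
For an open-circuited stub, Z_in = −jZ_0·cot(βl) = −jZ_0/tan(βl)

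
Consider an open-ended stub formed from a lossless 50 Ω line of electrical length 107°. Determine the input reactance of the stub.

X_in ≈ 15.3 Ω (inductive)

tan(βl) = -3.27
For an open-ended stub, Z_in = −jZ_0·cot(βl) = −jZ_0/tan(βl)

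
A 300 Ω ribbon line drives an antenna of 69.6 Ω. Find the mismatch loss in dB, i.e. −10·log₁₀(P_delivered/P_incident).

Γ = (69.6 − 300)/(69.6 + 300) = -0.623
|Γ|² = 0.389, so P_del/P_inc = 1 − |Γ|² = 0.611
ML = −10·log₁₀(1 − |Γ|²)

mismatch loss ≈ 2.14 dB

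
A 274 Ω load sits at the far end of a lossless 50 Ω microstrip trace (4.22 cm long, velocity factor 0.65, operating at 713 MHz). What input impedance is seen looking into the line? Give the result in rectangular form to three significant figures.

λ = v/f = 0.65·c / 713 MHz = 0.273 m
βl = 2π·l/λ = 2π × 0.154 = 55.5°
tan(βl) = tan(55.5°) = 1.46
Z_in = Z_0·(Z_L + jZ_0·tanβl)/(Z_0 + jZ_L·tanβl)
     = 50·(274 + j72.9)/(50 + j399)

Z_in ≈ 13.2 − j32.6 Ω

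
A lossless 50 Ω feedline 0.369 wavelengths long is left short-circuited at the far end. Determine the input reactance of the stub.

X_in ≈ -53.9 Ω (capacitive)

βl = 2π × 0.369 = 133°
tan(βl) = -1.08
For a short-circuited stub, Z_in = jZ_0·tan(βl)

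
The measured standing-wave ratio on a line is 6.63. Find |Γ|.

|Γ| ≈ 0.738

|Γ| = (S − 1)/(S + 1) = (6.63 − 1)/(6.63 + 1) = 5.63/7.63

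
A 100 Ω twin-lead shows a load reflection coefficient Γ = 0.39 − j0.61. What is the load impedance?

Z_L ≈ 63.9 − j164 Ω

Z_L = Z_0·(1 + Γ)/(1 − Γ) = 100·(1.39 − j0.61)/(0.61 + j0.61)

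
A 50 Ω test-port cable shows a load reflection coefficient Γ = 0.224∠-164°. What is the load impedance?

Z_L = Z_0·(1 + Γ)/(1 − Γ) = 50·(0.785 − j0.0617)/(1.22 + j0.0617)

Z_L ≈ 32.1 − j4.17 Ω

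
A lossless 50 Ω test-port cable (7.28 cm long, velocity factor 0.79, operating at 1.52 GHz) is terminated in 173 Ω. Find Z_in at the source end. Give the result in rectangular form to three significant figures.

Z_in ≈ 118 + j75.5 Ω

λ = v/f = 0.79·c / 1.52 GHz = 0.156 m
βl = 2π·l/λ = 2π × 0.467 = 168°
tan(βl) = tan(168°) = -0.211
Z_in = Z_0·(Z_L + jZ_0·tanβl)/(Z_0 + jZ_L·tanβl)
     = 50·(173 − j10.6)/(50 − j36.5)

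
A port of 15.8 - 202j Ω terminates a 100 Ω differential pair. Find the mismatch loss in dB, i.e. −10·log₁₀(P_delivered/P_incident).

Γ = (-84.2 − j202)/(115.8 − j202), |Γ| = 0.94
|Γ|² = 0.883, so P_del/P_inc = 1 − |Γ|² = 0.117
ML = −10·log₁₀(1 − |Γ|²)

mismatch loss ≈ 9.33 dB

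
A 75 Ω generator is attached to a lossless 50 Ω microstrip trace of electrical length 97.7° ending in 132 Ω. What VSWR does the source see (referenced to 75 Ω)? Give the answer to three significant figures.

VSWR ≈ 3.92

tan(βl) = -7.4
Z_in = Z_0·(Z_L + jZ_0·tanβl)/(Z_0 + jZ_L·tanβl) = 19.2 + j5.78 Ω
Γ_s = (Z_in − Z_s)/(Z_in + Z_s) = (-55.8 + j5.78)/(94.2 + j5.78), |Γ_s| = 0.594
VSWR = (1 + |Γ_s|)/(1 − |Γ_s|)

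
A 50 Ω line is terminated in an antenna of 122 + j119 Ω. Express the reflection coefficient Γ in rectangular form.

Γ = (Z_L − Z_0)/(Z_L + Z_0) = (72 + j119)/(172 + j119)

Γ ≈ 0.607 + j0.272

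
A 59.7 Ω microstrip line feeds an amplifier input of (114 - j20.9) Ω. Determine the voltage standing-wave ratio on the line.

Γ = (Z_L − Z_0)/(Z_L + Z_0) = (54.3 − j20.9)/(173.7 − j20.9)
|Γ| = 58.2/175 = 0.333
VSWR = (1 + |Γ|)/(1 − |Γ|) = 1.33/0.667

VSWR ≈ 2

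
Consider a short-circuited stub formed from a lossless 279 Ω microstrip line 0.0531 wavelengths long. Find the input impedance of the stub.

βl = 2π × 0.0531 = 19.1°
tan(βl) = 0.347
For a short-circuited stub, Z_in = jZ_0·tan(βl)

Z_in ≈ +j96.7 Ω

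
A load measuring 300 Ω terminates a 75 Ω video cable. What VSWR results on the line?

VSWR ≈ 4

Γ = (300 − 75)/(300 + 75) = 0.6
VSWR = (1 + 0.6)/(1 − 0.6)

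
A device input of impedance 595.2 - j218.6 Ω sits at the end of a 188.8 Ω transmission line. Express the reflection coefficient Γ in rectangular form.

Γ = (Z_L − Z_0)/(Z_L + Z_0) = (406.4 − j218.6)/(784 − j218.6)

Γ ≈ 0.553 − j0.125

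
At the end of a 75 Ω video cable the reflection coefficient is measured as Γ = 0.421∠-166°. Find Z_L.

Z_L ≈ 30.9 − j7.66 Ω

Z_L = Z_0·(1 + Γ)/(1 − Γ) = 75·(0.592 − j0.102)/(1.41 + j0.102)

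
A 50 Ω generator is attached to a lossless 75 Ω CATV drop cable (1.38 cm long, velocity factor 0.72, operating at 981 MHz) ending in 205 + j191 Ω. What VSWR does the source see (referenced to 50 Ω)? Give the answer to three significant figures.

VSWR ≈ 7.74

λ = v/f = 0.72·c / 981 MHz = 0.22 m
βl = 2π·l/λ = 2π × 0.0627 = 22.6°
tan(βl) = 0.416
Z_in = Z_0·(Z_L + jZ_0·tanβl)/(Z_0 + jZ_L·tanβl) = 186 − j190 Ω
Γ_s = (Z_in − Z_s)/(Z_in + Z_s) = (136 − j190)/(236 − j190), |Γ_s| = 0.771
VSWR = (1 + |Γ_s|)/(1 − |Γ_s|)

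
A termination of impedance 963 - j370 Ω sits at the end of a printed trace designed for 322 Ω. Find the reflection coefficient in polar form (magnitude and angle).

Γ ≈ 0.553 ∠ -13.9°

Γ = (Z_L − Z_0)/(Z_L + Z_0) = (641 − j370)/(1285 − j370)
|Γ| = 740/1340 = 0.553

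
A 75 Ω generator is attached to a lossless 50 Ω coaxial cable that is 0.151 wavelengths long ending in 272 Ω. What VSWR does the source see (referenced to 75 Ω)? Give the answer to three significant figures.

VSWR ≈ 6.64

βl = 2π × 0.151 = 54.4°
tan(βl) = 1.39
Z_in = Z_0·(Z_L + jZ_0·tanβl)/(Z_0 + jZ_L·tanβl) = 13.7 − j34 Ω
Γ_s = (Z_in − Z_s)/(Z_in + Z_s) = (-61.3 − j34)/(88.7 − j34), |Γ_s| = 0.738
VSWR = (1 + |Γ_s|)/(1 − |Γ_s|)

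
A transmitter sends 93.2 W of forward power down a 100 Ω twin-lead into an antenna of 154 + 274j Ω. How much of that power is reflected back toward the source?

P_reflected ≈ 52.1 W

|Γ| = |(54 + j274)/(254 + j274)| = 0.747
|Γ|² = 0.559
P_refl = |Γ|²·P_inc = 52.1 W, P_del = (1 − |Γ|²)·P_inc = 41.1 W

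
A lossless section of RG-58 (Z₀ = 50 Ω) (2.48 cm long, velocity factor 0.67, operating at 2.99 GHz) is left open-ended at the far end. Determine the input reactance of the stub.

λ = v/f = 0.67·c / 2.99 GHz = 0.0672 m
βl = 2π·l/λ = 2π × 0.369 = 133°
tan(βl) = -1.08
For an open-ended stub, Z_in = −jZ_0·cot(βl) = −jZ_0/tan(βl)

X_in ≈ 46.3 Ω (inductive)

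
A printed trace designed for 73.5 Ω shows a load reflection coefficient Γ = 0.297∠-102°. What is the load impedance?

Z_L ≈ 55.3 − j35.2 Ω

Z_L = Z_0·(1 + Γ)/(1 − Γ) = 73.5·(0.938 − j0.291)/(1.06 + j0.291)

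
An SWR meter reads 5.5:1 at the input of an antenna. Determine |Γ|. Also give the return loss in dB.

|Γ| ≈ 0.692; return loss ≈ 3.19 dB

|Γ| = (S − 1)/(S + 1) = (5.5 − 1)/(5.5 + 1) = 4.5/6.5
RL = −20·log₁₀|Γ| = −20·log₁₀(0.692)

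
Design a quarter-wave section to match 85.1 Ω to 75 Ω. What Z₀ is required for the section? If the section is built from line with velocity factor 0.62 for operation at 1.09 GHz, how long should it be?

Z_qwt ≈ 79.9 Ω; length ≈ 4.27 cm

Z_qwt = √(Z_0·R_L) = √(75 × 85.1) = √6382
λ = 0.62·c/f = 0.171 m, so l = λ/4 = 0.0427 m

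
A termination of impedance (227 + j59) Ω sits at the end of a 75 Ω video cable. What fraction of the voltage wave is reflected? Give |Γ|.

Γ = (Z_L − Z_0)/(Z_L + Z_0) = (152 + j59)/(302 + j59)
|Γ| = 163/308

|Γ| ≈ 0.53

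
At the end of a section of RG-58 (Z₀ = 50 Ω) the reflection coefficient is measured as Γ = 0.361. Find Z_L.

Z_L = Z_0·(1 + Γ)/(1 − Γ) = 50·(1.36)/(0.639)

Z_L ≈ 106 Ω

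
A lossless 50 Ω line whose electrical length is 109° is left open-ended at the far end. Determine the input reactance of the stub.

X_in ≈ 17.2 Ω (inductive)

tan(βl) = -2.9
For an open-ended stub, Z_in = −jZ_0·cot(βl) = −jZ_0/tan(βl)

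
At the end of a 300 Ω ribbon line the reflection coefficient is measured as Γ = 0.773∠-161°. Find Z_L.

Z_L ≈ 39.5 − j49.4 Ω

Z_L = Z_0·(1 + Γ)/(1 − Γ) = 300·(0.269 − j0.252)/(1.73 + j0.252)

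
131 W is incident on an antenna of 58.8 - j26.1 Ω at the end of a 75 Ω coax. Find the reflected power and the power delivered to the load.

|Γ| = |(-16.2 − j26.1)/(133.8 − j26.1)| = 0.225
|Γ|² = 0.0508
P_refl = |Γ|²·P_inc = 6.65 W, P_del = (1 − |Γ|²)·P_inc = 124 W

P_reflected ≈ 6.65 W; P_delivered ≈ 124 W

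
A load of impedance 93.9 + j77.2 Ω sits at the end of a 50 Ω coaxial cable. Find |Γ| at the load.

|Γ| ≈ 0.544

Γ = (Z_L − Z_0)/(Z_L + Z_0) = (43.9 + j77.2)/(143.9 + j77.2)
|Γ| = 88.8/163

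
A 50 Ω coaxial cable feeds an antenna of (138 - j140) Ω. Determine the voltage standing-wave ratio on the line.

VSWR ≈ 5.79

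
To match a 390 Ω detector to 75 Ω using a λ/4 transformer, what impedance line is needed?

Z_qwt ≈ 171 Ω

Z_qwt = √(Z_0·R_L) = √(75 × 390) = √29250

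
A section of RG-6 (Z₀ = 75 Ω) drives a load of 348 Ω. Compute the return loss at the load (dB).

RL ≈ 3.8 dB

Γ = (348 − 75)/(348 + 75) = 0.645
RL = −20·log₁₀|Γ| = −20·log₁₀(0.645)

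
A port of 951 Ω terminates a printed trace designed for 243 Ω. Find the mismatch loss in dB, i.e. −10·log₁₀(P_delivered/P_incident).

mismatch loss ≈ 1.88 dB

Γ = (951 − 243)/(951 + 243) = 0.593
|Γ|² = 0.352, so P_del/P_inc = 1 − |Γ|² = 0.648
ML = −10·log₁₀(1 − |Γ|²)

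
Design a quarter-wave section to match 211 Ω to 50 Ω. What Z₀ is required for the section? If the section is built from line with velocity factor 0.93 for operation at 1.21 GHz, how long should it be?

Z_qwt = √(Z_0·R_L) = √(50 × 211) = √10550
λ = 0.93·c/f = 0.231 m, so l = λ/4 = 0.0576 m

Z_qwt ≈ 103 Ω; length ≈ 5.76 cm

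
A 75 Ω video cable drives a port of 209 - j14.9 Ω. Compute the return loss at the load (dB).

Γ = (134 − j14.9)/(284 − j14.9), |Γ| = 0.474
RL = −20·log₁₀|Γ| = −20·log₁₀(0.474)

RL ≈ 6.48 dB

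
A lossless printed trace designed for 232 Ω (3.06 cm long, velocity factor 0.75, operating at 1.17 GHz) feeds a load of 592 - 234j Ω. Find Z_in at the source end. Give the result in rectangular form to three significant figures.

λ = v/f = 0.75·c / 1.17 GHz = 0.192 m
βl = 2π·l/λ = 2π × 0.159 = 57.3°
tan(βl) = tan(57.3°) = 1.56
Z_in = Z_0·(Z_L + jZ_0·tanβl)/(Z_0 + jZ_L·tanβl)
     = 232·(592 + j127)/(596 + j922)

Z_in ≈ 90.5 − j90.5 Ω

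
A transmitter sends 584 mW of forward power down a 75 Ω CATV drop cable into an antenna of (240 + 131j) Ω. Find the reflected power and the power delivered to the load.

P_reflected ≈ 223 mW; P_delivered ≈ 361 mW

|Γ| = |(165 + j131)/(315 + j131)| = 0.618
|Γ|² = 0.381
P_refl = |Γ|²·P_inc = 223 mW, P_del = (1 − |Γ|²)·P_inc = 361 mW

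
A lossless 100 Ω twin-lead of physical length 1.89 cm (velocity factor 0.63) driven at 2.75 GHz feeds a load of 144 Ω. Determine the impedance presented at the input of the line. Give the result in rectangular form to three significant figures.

λ = v/f = 0.63·c / 2.75 GHz = 0.0687 m
βl = 2π·l/λ = 2π × 0.275 = 99°
tan(βl) = tan(99°) = -6.31
Z_in = Z_0·(Z_L + jZ_0·tanβl)/(Z_0 + jZ_L·tanβl)
     = 100·(144 − j631)/(100 − j909)

Z_in ≈ 70.3 + j8.1 Ω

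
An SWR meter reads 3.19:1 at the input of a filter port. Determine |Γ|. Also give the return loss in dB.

|Γ| ≈ 0.523; return loss ≈ 5.64 dB

|Γ| = (S − 1)/(S + 1) = (3.19 − 1)/(3.19 + 1) = 2.19/4.19
RL = −20·log₁₀|Γ| = −20·log₁₀(0.523)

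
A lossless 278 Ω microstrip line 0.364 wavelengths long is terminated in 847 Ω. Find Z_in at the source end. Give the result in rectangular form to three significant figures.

βl = 2π × 0.364 = 131°
tan(βl) = tan(131°) = -1.15
Z_in = Z_0·(Z_L + jZ_0·tanβl)/(Z_0 + jZ_L·tanβl)
     = 278·(847 − j319)/(278 − j973)

Z_in ≈ 148 + j200 Ω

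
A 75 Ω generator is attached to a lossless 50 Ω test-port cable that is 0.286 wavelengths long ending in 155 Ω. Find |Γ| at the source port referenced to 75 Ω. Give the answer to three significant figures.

|Γ| ≈ 0.638

βl = 2π × 0.286 = 103°
tan(βl) = -4.35
Z_in = Z_0·(Z_L + jZ_0·tanβl)/(Z_0 + jZ_L·tanβl) = 16.9 + j10.3 Ω
Γ_s = (Z_in − Z_s)/(Z_in + Z_s) = (-58.1 + j10.3)/(91.9 + j10.3), |Γ_s| = 0.638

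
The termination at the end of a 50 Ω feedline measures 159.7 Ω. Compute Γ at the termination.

Γ = 0.523

Γ = (Z_L − Z_0)/(Z_L + Z_0) = (159.7 − 50)/(159.7 + 50) = 109.7/209.7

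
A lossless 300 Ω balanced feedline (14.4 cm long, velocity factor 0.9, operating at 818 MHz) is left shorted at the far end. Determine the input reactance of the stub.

X_in ≈ -127 Ω (capacitive)

λ = v/f = 0.9·c / 818 MHz = 0.33 m
βl = 2π·l/λ = 2π × 0.436 = 157°
tan(βl) = -0.423
For a shorted stub, Z_in = jZ_0·tan(βl)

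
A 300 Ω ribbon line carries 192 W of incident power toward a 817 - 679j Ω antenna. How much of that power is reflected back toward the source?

|Γ| = |(517 − j679)/(1117 − j679)| = 0.653
|Γ|² = 0.426
P_refl = |Γ|²·P_inc = 81.8 W, P_del = (1 − |Γ|²)·P_inc = 110 W

P_reflected ≈ 81.8 W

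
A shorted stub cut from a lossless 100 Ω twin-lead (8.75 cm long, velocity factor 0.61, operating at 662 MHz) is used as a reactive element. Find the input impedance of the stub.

Z_in ≈ −j225 Ω

λ = v/f = 0.61·c / 662 MHz = 0.276 m
βl = 2π·l/λ = 2π × 0.317 = 114°
tan(βl) = -2.25
For a shorted stub, Z_in = jZ_0·tan(βl)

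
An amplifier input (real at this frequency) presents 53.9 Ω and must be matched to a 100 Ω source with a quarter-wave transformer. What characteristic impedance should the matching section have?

Z_qwt ≈ 73.4 Ω

Z_qwt = √(Z_0·R_L) = √(100 × 53.9) = √5390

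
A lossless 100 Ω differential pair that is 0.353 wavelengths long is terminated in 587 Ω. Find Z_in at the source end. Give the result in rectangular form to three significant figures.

βl = 2π × 0.353 = 127°
tan(βl) = tan(127°) = -1.32
Z_in = Z_0·(Z_L + jZ_0·tanβl)/(Z_0 + jZ_L·tanβl)
     = 100·(587 − j132)/(100 − j777)

Z_in ≈ 26.3 + j72.2 Ω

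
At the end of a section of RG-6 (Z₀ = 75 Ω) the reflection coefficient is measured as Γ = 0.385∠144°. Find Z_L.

Z_L ≈ 36.1 + j19.2 Ω

Z_L = Z_0·(1 + Γ)/(1 − Γ) = 75·(0.689 + j0.226)/(1.31 − j0.226)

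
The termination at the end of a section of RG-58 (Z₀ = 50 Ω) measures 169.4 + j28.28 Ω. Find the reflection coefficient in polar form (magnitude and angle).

Γ ≈ 0.555 ∠ 5.98°

Γ = (Z_L − Z_0)/(Z_L + Z_0) = (119.4 + j28.28)/(219.4 + j28.28)
|Γ| = 123/221 = 0.555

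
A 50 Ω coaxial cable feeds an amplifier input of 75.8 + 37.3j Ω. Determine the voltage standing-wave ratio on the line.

VSWR ≈ 2.06

Γ = (Z_L − Z_0)/(Z_L + Z_0) = (25.8 + j37.3)/(125.8 + j37.3)
|Γ| = 45.4/131 = 0.346
VSWR = (1 + |Γ|)/(1 − |Γ|) = 1.35/0.654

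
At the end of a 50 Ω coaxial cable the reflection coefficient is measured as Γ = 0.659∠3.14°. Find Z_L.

Z_L = Z_0·(1 + Γ)/(1 − Γ) = 50·(1.66 + j0.0361)/(0.342 − j0.0361)

Z_L ≈ 239 + j30.5 Ω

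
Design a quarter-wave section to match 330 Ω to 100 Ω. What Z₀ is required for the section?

Z_qwt = √(Z_0·R_L) = √(100 × 330) = √33000

Z_qwt ≈ 182 Ω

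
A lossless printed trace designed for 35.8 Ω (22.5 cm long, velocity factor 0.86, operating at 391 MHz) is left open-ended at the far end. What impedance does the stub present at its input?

Z_in ≈ +j23 Ω

λ = v/f = 0.86·c / 391 MHz = 0.66 m
βl = 2π·l/λ = 2π × 0.341 = 123°
tan(βl) = -1.55
For an open-ended stub, Z_in = −jZ_0·cot(βl) = −jZ_0/tan(βl)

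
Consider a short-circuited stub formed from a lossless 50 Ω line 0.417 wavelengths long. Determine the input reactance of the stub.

X_in ≈ -28.7 Ω (capacitive)

βl = 2π × 0.417 = 150°
tan(βl) = -0.575
For a short-circuited stub, Z_in = jZ_0·tan(βl)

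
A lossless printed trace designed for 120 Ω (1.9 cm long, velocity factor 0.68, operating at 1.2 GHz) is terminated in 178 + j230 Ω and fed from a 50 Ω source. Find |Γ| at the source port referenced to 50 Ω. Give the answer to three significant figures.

λ = v/f = 0.68·c / 1.2 GHz = 0.17 m
βl = 2π·l/λ = 2π × 0.112 = 40.2°
tan(βl) = 0.846
Z_in = Z_0·(Z_L + jZ_0·tanβl)/(Z_0 + jZ_L·tanβl) = 156 − j219 Ω
Γ_s = (Z_in − Z_s)/(Z_in + Z_s) = (106 − j219)/(206 − j219), |Γ_s| = 0.809

|Γ| ≈ 0.809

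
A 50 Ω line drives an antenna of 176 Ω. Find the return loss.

Γ = (176 − 50)/(176 + 50) = 0.558
RL = −20·log₁₀|Γ| = −20·log₁₀(0.558)

RL ≈ 5.07 dB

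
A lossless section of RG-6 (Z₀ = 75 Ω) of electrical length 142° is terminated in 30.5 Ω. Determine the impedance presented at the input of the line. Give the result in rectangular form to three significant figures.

Z_in ≈ 44.6 − j44.4 Ω

tan(βl) = tan(142°) = -0.781
Z_in = Z_0·(Z_L + jZ_0·tanβl)/(Z_0 + jZ_L·tanβl)
     = 75·(30.5 − j58.6)/(75 − j23.8)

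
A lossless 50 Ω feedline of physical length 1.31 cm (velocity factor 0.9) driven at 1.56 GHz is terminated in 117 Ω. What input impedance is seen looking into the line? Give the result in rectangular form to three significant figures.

Z_in ≈ 60.4 − j47 Ω

λ = v/f = 0.9·c / 1.56 GHz = 0.173 m
βl = 2π·l/λ = 2π × 0.0757 = 27.2°
tan(βl) = tan(27.2°) = 0.515
Z_in = Z_0·(Z_L + jZ_0·tanβl)/(Z_0 + jZ_L·tanβl)
     = 50·(117 + j25.7)/(50 + j60.3)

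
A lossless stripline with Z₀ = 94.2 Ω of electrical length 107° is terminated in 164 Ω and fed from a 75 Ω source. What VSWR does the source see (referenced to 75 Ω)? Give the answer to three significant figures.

tan(βl) = -3.27
Z_in = Z_0·(Z_L + jZ_0·tanβl)/(Z_0 + jZ_L·tanβl) = 57.4 + j18.7 Ω
Γ_s = (Z_in − Z_s)/(Z_in + Z_s) = (-17.6 + j18.7)/(132 + j18.7), |Γ_s| = 0.192
VSWR = (1 + |Γ_s|)/(1 − |Γ_s|)

VSWR ≈ 1.48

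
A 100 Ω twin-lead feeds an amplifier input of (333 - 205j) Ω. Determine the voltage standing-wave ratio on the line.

Γ = (Z_L − Z_0)/(Z_L + Z_0) = (233 − j205)/(433 − j205)
|Γ| = 310/479 = 0.648
VSWR = (1 + |Γ|)/(1 − |Γ|) = 1.65/0.352

VSWR ≈ 4.68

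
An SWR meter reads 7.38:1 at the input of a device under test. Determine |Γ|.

|Γ| = (S − 1)/(S + 1) = (7.38 − 1)/(7.38 + 1) = 6.38/8.38

|Γ| ≈ 0.761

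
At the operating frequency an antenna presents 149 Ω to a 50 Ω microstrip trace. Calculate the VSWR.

VSWR ≈ 2.98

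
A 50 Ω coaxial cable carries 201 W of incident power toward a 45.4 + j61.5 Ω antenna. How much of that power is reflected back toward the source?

P_reflected ≈ 59.3 W

|Γ| = |(-4.6 + j61.5)/(95.4 + j61.5)| = 0.543
|Γ|² = 0.295
P_refl = |Γ|²·P_inc = 59.3 W, P_del = (1 − |Γ|²)·P_inc = 142 W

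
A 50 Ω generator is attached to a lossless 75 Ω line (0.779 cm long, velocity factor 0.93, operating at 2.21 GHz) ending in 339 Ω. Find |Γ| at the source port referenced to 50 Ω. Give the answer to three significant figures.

|Γ| ≈ 0.724

λ = v/f = 0.93·c / 2.21 GHz = 0.126 m
βl = 2π·l/λ = 2π × 0.0617 = 22.2°
tan(βl) = 0.408
Z_in = Z_0·(Z_L + jZ_0·tanβl)/(Z_0 + jZ_L·tanβl) = 89.7 − j135 Ω
Γ_s = (Z_in − Z_s)/(Z_in + Z_s) = (39.7 − j135)/(140 − j135), |Γ_s| = 0.724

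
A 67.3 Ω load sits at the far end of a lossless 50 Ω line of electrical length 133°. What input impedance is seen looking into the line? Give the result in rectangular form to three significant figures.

tan(βl) = tan(133°) = -1.07
Z_in = Z_0·(Z_L + jZ_0·tanβl)/(Z_0 + jZ_L·tanβl)
     = 50·(67.3 − j53.6)/(50 − j72.2)

Z_in ≈ 46.9 + j14.1 Ω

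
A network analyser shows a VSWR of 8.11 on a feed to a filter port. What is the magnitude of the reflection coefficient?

|Γ| ≈ 0.78

|Γ| = (S − 1)/(S + 1) = (8.11 − 1)/(8.11 + 1) = 7.11/9.11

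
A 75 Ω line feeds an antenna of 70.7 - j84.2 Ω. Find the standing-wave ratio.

VSWR ≈ 3.01

Γ = (Z_L − Z_0)/(Z_L + Z_0) = (-4.3 − j84.2)/(145.7 − j84.2)
|Γ| = 84.3/168 = 0.501
VSWR = (1 + |Γ|)/(1 − |Γ|) = 1.5/0.499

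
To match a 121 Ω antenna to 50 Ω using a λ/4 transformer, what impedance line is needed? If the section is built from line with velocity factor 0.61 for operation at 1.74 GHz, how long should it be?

Z_qwt ≈ 77.8 Ω; length ≈ 2.63 cm

Z_qwt = √(Z_0·R_L) = √(50 × 121) = √6050
λ = 0.61·c/f = 0.105 m, so l = λ/4 = 0.0263 m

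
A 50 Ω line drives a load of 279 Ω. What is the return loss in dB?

RL ≈ 3.15 dB

Γ = (279 − 50)/(279 + 50) = 0.696
RL = −20·log₁₀|Γ| = −20·log₁₀(0.696)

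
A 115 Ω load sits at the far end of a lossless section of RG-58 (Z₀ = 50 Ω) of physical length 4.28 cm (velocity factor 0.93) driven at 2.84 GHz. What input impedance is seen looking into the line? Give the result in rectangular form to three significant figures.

λ = v/f = 0.93·c / 2.84 GHz = 0.0982 m
βl = 2π·l/λ = 2π × 0.436 = 157°
tan(βl) = tan(157°) = -0.428
Z_in = Z_0·(Z_L + jZ_0·tanβl)/(Z_0 + jZ_L·tanβl)
     = 50·(115 − j21.4)/(50 − j49.2)

Z_in ≈ 69.1 + j46.6 Ω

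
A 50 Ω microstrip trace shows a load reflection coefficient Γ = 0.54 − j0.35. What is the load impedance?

Z_L = Z_0·(1 + Γ)/(1 − Γ) = 50·(1.54 − j0.35)/(0.46 + j0.35)

Z_L ≈ 87.7 − j105 Ω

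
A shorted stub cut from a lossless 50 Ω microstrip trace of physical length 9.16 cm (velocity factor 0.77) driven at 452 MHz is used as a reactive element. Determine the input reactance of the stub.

X_in ≈ 105 Ω (inductive)

λ = v/f = 0.77·c / 452 MHz = 0.511 m
βl = 2π·l/λ = 2π × 0.179 = 64.5°
tan(βl) = 2.1
For a shorted stub, Z_in = jZ_0·tan(βl)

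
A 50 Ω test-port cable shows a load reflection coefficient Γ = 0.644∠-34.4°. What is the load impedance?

Z_L ≈ 83.1 − j103 Ω

Z_L = Z_0·(1 + Γ)/(1 − Γ) = 50·(1.53 − j0.364)/(0.469 + j0.364)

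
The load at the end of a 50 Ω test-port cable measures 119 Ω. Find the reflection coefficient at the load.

Γ = 0.408

Γ = (Z_L − Z_0)/(Z_L + Z_0) = (119 − 50)/(119 + 50) = 69/169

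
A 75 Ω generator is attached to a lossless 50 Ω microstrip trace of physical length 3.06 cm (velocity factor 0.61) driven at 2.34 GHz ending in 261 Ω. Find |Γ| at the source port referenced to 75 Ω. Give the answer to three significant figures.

λ = v/f = 0.61·c / 2.34 GHz = 0.0782 m
βl = 2π·l/λ = 2π × 0.391 = 141°
tan(βl) = -0.814
Z_in = Z_0·(Z_L + jZ_0·tanβl)/(Z_0 + jZ_L·tanβl) = 22.8 + j56.1 Ω
Γ_s = (Z_in − Z_s)/(Z_in + Z_s) = (-52.2 + j56.1)/(97.8 + j56.1), |Γ_s| = 0.68

|Γ| ≈ 0.68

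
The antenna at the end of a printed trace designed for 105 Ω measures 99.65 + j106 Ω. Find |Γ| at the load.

|Γ| ≈ 0.461

Γ = (Z_L − Z_0)/(Z_L + Z_0) = (-5.35 + j106)/(204.7 + j106)
|Γ| = 106/230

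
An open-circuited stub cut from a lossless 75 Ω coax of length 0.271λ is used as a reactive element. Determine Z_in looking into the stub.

Z_in ≈ +j9.95 Ω

βl = 2π × 0.271 = 97.6°
tan(βl) = -7.53
For an open-circuited stub, Z_in = −jZ_0·cot(βl) = −jZ_0/tan(βl)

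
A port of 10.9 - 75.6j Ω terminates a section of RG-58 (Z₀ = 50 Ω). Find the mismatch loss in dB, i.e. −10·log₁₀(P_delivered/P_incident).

Γ = (-39.1 − j75.6)/(60.9 − j75.6), |Γ| = 0.877
|Γ|² = 0.769, so P_del/P_inc = 1 − |Γ|² = 0.231
ML = −10·log₁₀(1 − |Γ|²)

mismatch loss ≈ 6.36 dB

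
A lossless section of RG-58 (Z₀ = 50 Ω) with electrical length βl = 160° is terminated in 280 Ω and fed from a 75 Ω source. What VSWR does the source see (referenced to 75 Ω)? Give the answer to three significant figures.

VSWR ≈ 4.3

tan(βl) = -0.364
Z_in = Z_0·(Z_L + jZ_0·tanβl)/(Z_0 + jZ_L·tanβl) = 61.5 + j107 Ω
Γ_s = (Z_in − Z_s)/(Z_in + Z_s) = (-13.5 + j107)/(137 + j107), |Γ_s| = 0.622
VSWR = (1 + |Γ_s|)/(1 − |Γ_s|)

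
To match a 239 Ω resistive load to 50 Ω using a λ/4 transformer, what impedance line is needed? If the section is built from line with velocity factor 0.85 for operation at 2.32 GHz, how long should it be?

Z_qwt = √(Z_0·R_L) = √(50 × 239) = √11950
λ = 0.85·c/f = 0.11 m, so l = λ/4 = 0.0275 m

Z_qwt ≈ 109 Ω; length ≈ 2.75 cm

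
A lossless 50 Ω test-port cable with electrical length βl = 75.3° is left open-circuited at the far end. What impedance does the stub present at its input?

Z_in ≈ −j13.1 Ω

tan(βl) = 3.81
For an open-circuited stub, Z_in = −jZ_0·cot(βl) = −jZ_0/tan(βl)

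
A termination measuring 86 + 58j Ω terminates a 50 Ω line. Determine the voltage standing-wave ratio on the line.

Γ = (Z_L − Z_0)/(Z_L + Z_0) = (36 + j58)/(136 + j58)
|Γ| = 68.3/148 = 0.462
VSWR = (1 + |Γ|)/(1 − |Γ|) = 1.46/0.538

VSWR ≈ 2.72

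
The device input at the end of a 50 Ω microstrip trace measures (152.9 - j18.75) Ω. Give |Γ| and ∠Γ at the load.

Γ = (Z_L − Z_0)/(Z_L + Z_0) = (102.9 − j18.75)/(202.9 − j18.75)
|Γ| = 105/204 = 0.513

Γ ≈ 0.513 ∠ -5.05°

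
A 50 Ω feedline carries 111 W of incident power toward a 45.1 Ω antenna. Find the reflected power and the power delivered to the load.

P_reflected ≈ 0.295 W; P_delivered ≈ 111 W

Γ = (45.1 − 50)/(45.1 + 50) = -0.0515
|Γ|² = 0.00265
P_refl = |Γ|²·P_inc = 0.295 W, P_del = (1 − |Γ|²)·P_inc = 111 W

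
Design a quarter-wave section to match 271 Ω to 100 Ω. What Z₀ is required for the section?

Z_qwt = √(Z_0·R_L) = √(100 × 271) = √27100

Z_qwt ≈ 165 Ω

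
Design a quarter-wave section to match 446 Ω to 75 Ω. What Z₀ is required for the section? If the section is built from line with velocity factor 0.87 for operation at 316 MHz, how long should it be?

Z_qwt ≈ 183 Ω; length ≈ 20.6 cm

Z_qwt = √(Z_0·R_L) = √(75 × 446) = √33450
λ = 0.87·c/f = 0.826 m, so l = λ/4 = 0.206 m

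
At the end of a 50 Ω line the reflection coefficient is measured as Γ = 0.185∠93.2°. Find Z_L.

Z_L = Z_0·(1 + Γ)/(1 − Γ) = 50·(0.99 + j0.185)/(1.01 − j0.185)

Z_L ≈ 45.8 + j17.5 Ω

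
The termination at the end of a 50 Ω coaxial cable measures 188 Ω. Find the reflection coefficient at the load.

Γ = (Z_L − Z_0)/(Z_L + Z_0) = (188 − 50)/(188 + 50) = 138/238

Γ = 0.58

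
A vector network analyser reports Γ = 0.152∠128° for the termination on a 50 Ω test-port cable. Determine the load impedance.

Z_L ≈ 40.4 + j9.9 Ω

Z_L = Z_0·(1 + Γ)/(1 − Γ) = 50·(0.906 + j0.12)/(1.09 − j0.12)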